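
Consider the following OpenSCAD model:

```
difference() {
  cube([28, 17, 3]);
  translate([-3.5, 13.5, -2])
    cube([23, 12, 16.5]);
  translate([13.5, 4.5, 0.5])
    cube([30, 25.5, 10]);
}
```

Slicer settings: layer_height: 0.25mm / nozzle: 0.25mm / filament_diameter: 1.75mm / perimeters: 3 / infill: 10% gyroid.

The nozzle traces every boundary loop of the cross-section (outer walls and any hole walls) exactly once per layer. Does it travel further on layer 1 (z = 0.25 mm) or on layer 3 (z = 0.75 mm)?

layer 1 (z = 0.25 mm)

Layer 1 (z = 0.25): the cube (footprint 28×17) is included at this height (perimeter 90.00 mm); the cube at (-3.5, 13.5) (footprint 23×12) is included at this height (perimeter 70.00 mm); the cube at (13.5, 4.5) does not reach this height (z outside [0.5, 10.5]); After the difference (first − rest): starting from the 28×17 cube, the 23×12 cube at (-3.5, 13.5) partially overlaps it — only the 68.25 mm² overlap (of its 276.00 mm²) is removed, clipping the outline — boundary = 90.00 mm. So its perimeter = 90.00 mm. Layer 3 (z = 0.75): the cube (footprint 28×17) is included at this height (perimeter 90.00 mm); the cube at (-3.5, 13.5) (footprint 23×12) is included at this height (perimeter 70.00 mm); the 30×25.5 cube at (13.5, 4.5) contributes its full rectangle (perimeter 111.00 mm); After the difference (first − rest): starting from the 28×17 cube, the 23×12 cube at (-3.5, 13.5) partially overlaps it — only the 68.25 mm² overlap (of its 276.00 mm²) is removed, clipping the outline; the 30×25.5 cube at (13.5, 4.5) partially overlaps it — only the 160.25 mm² overlap (of its 765.00 mm²) is removed, clipping the outline — boundary = 83.00 mm. So its perimeter = 83.00 mm. Layer 1 is larger (90.00 vs 83.00 mm).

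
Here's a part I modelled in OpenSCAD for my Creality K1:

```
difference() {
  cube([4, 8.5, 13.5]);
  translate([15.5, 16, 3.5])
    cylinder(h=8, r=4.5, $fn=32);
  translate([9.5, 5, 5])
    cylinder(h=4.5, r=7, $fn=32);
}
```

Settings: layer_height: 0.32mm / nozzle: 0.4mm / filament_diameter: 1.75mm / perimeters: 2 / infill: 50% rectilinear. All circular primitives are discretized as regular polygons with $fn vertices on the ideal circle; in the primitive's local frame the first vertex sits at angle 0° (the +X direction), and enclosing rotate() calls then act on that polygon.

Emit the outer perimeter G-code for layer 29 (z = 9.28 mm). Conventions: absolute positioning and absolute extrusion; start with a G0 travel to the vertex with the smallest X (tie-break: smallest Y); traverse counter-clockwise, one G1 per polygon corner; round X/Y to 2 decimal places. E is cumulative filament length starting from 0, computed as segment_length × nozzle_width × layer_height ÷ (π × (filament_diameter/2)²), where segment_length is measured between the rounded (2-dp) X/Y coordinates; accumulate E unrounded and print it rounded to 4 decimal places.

G0 X0.00 Y0.00 Z9.28
G1 X4.00 Y0.00 E0.2129
G1 X4.00 Y0.72 E0.2512
G1 X3.68 Y1.11 E0.2780
G1 X3.03 Y2.32 E0.3511
G1 X2.63 Y3.63 E0.4240
G1 X2.50 Y5.00 E0.4972
G1 X2.63 Y6.37 E0.5705
G1 X3.03 Y7.68 E0.6434
G1 X3.47 Y8.50 E0.6929
G1 X0.00 Y8.50 E0.8776
G1 X0.00 Y0.00 E1.3299

At z = 9.28 mm: the cube is present — its section is the full 4×8.5 rectangle; the r=4.5 cylinder at (15.5, 16) contributes a regular 32-gon of circumradius 4.5; the r=7 cylinder at (9.5, 5) contributes a regular 32-gon of circumradius 7; Subtracting the remaining from the first: starting from the 4×8.5 cube, the r=4.5 cylinder at (15.5, 16) misses the remaining region (no effect); the r=7 cylinder at (9.5, 5) partially overlaps it — only the 8.43 mm² overlap (of its 152.95 mm²) is removed, clipping the outline — 1 connected region. The outline is a single polygon with 11 vertices. Extrusion per mm of travel: 0.4 × 0.32 / (π × 0.875²) = 0.053216. Accumulating E over each segment gives final E = 1.3299.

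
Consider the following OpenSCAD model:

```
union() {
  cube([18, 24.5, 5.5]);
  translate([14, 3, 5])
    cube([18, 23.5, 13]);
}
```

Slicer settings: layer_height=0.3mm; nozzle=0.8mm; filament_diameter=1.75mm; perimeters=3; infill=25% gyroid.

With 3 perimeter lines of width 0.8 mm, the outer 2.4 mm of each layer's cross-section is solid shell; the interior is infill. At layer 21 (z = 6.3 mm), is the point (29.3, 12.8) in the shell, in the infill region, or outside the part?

infill

At z = 6.3 mm: the cube does not reach this height (z outside [0, 5.5]); the cube at (14, 3) (footprint 18×23.5) is included at this height; Taking the union: only the 18×23.5 cube at (14, 3) is present, so the union is just that shape — 1 connected region. Overall, the cross-section is a single solid region. The nearest boundary edge runs (32.00, 3.00)→(32.00, 26.50); distance from the point to it = 2.70 mm. The point is inside the cross-section and 2.70 mm from the nearest boundary — more than the 2.4 mm shell width (3 × 0.8), so it's in the infill interior.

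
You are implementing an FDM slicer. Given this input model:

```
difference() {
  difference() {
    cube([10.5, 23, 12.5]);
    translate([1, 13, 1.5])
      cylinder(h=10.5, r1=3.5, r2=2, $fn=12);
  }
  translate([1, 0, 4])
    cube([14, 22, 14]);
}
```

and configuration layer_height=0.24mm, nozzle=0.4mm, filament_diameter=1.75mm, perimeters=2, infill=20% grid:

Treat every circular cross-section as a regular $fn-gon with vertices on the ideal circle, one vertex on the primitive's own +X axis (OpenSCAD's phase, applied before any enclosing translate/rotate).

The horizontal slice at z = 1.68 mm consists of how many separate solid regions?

At z = 1.68 mm: the 10.5×23 cube contributes its full rectangle; the cone at (1, 13): at t=0.017 of its height the radius interpolates to r₁+(r₂−r₁)t = 3.474, giving a regular 12-gon of that circumradius; After the difference (first − rest): starting from the 10.5×23 cube, the cone at (1, 13) partially overlaps it — only the 24.79 mm² overlap (of its 36.21 mm²) is removed, clipping the outline — 1 connected region; the cube at (1, 0) is not intersected at this z (z outside [4, 18]); Taking the first minus the rest: none of the subtracted shapes is present at this height, so that combined region is unchanged — 1 connected region. The result has 1 disconnected region.

1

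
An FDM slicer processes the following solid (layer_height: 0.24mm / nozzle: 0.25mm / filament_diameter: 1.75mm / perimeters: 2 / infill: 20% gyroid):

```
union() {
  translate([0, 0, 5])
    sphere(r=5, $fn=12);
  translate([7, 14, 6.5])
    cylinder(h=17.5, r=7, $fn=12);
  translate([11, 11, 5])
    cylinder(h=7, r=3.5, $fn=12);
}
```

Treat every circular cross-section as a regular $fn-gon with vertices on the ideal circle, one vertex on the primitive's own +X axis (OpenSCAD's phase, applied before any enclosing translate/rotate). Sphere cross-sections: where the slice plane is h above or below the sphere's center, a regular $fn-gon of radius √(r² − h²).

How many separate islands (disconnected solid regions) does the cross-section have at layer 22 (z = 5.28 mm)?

2

At z = 5.28 mm: the sphere: section is a regular 12-gon, circumradius = √(r²−h²) = √(5²−0.28²) = 4.992; the cylinder at (7, 14) does not reach this height (z outside [6.5, 24]); the cylinder at (11, 11): section is a regular 12-gon, circumradius r=3.5; Combining (union): the 2 present regions are separate (no shared area or edge), so areas and boundary lengths simply add and each stays a separate island — 2 connected regions. Overall, the cross-section has 2 separate islands. Island count = 2.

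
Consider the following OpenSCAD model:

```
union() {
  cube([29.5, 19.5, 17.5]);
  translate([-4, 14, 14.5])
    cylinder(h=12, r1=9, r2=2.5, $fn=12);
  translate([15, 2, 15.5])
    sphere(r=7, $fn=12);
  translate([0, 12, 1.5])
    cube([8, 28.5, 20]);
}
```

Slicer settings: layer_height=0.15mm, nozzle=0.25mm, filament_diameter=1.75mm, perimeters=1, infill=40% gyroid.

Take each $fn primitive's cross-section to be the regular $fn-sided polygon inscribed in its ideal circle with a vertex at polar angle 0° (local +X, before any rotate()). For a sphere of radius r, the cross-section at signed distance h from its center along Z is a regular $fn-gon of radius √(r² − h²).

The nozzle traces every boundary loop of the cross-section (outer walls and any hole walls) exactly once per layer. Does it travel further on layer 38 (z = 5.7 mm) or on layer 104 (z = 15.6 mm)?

layer 104 (z = 15.6 mm)

Layer 38 (z = 5.7): the 29.5×19.5 cube contributes its full rectangle (perimeter 98.00 mm); the cone at (-4, 14) is not intersected at this z (z outside [14.5, 26.5]); the sphere at (15, 2) does not reach this height (|z−center|=9.800 > r=7); the cube at (0, 12) is present — its section is the full 8×28.5 rectangle (perimeter 73.00 mm); Merging all regions: the regions partially overlap (shared area 60.00 mm²), so the edge portions inside another operand are dropped and the merged outline is re-measured after clipping — boundary = 140.00 mm. So its perimeter = 140.00 mm. Layer 104 (z = 15.6): the cube (footprint 29.5×19.5) is included at this height (perimeter 98.00 mm); the cone at (-4, 14): at t=0.092 of its height the radius interpolates to r₁+(r₂−r₁)t = 8.404, giving a regular 12-gon of that circumradius (perimeter = 2·12·8.404·sin(180°/12) = 52.20 mm); the sphere at (15, 2): section is a regular 12-gon, circumradius = √(r²−h²) = √(7²−0.1²) = 6.999 (perimeter = 2·12·6.999·sin(180°/12) = 43.48 mm); the cube at (0, 12) (footprint 8×28.5) is included at this height (perimeter 73.00 mm); Taking the union: the regions partially overlap (shared area 203.41 mm²), so the edge portions inside another operand are dropped and the merged outline is re-measured after clipping — boundary = 164.39 mm. So its perimeter = 164.39 mm. Layer 104 is larger (164.39 vs 140.00 mm).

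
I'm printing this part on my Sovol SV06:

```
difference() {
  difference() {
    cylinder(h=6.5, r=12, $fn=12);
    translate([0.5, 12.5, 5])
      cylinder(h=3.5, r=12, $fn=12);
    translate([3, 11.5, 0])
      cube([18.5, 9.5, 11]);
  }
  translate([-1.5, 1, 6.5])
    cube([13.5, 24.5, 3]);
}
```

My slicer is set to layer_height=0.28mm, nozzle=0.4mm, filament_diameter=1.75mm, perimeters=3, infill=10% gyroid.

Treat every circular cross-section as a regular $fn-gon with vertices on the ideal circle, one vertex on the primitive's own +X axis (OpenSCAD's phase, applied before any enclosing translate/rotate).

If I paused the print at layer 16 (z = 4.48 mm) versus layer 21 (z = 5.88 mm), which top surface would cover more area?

layer 16 (z = 4.48 mm)

Layer 16 (z = 4.48): the r=12 cylinder contributes a regular 12-gon of circumradius 12 (area = (12/2)·12.000²·sin(360°/12) = 432.00 mm²); the cylinder at (0.5, 12.5) is absent (z outside [5, 8.5]); the cube at (3, 11.5) is present — its section is the full 18.5×9.5 rectangle (area 175.75 mm²); Taking the first minus the rest: starting from the r=12 cylinder (432.00 mm²), the 18.5×9.5 cube at (3, 11.5) misses the remaining region (no effect) — area = 432.00 mm²; the cube at (-1.5, 1) is absent (z outside [6.5, 9.5]); After the difference (first − rest): none of the subtracted shapes is present at this height, so that combined region is unchanged — area = 432.00 mm². So its area = 432.00 mm². Layer 21 (z = 5.88): the cylinder: section is a regular 12-gon, circumradius r=12 (area = (12/2)·12.000²·sin(360°/12) = 432.00 mm²); the r=12 cylinder at (0.5, 12.5) contributes a regular 12-gon of circumradius 12 (area = (12/2)·12.000²·sin(360°/12) = 432.00 mm²); the cube at (3, 11.5) (footprint 18.5×9.5) is included at this height (area 175.75 mm²); Taking the first minus the rest: starting from the r=12 cylinder (432.00 mm²), the r=12 cylinder at (0.5, 12.5) partially overlaps it — only the 152.90 mm² overlap (of its 432.00 mm²) is removed, clipping the outline; the 18.5×9.5 cube at (3, 11.5) misses the remaining region (no effect) — area = 279.10 mm²; the cube at (-1.5, 1) does not reach this height (z outside [6.5, 9.5]); Subtracting the remaining from the first: none of the subtracted shapes is present at this height, so that combined region is unchanged — area = 279.10 mm². So its area = 279.10 mm². Layer 16 is larger (432.00 vs 279.10 mm²).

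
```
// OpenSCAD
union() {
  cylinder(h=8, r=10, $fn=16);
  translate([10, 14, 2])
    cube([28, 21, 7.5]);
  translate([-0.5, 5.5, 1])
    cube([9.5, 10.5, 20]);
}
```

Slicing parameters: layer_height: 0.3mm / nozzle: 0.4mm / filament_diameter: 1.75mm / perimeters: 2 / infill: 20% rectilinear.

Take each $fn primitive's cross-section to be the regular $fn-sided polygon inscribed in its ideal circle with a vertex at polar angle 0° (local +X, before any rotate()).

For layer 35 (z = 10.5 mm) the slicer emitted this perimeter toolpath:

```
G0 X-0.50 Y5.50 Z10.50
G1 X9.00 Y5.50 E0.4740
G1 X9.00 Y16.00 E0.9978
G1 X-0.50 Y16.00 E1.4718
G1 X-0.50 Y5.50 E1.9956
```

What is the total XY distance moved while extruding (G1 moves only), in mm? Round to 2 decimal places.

40.00 mm

Sum the Euclidean lengths of each G1 segment: total = 40.00 mm.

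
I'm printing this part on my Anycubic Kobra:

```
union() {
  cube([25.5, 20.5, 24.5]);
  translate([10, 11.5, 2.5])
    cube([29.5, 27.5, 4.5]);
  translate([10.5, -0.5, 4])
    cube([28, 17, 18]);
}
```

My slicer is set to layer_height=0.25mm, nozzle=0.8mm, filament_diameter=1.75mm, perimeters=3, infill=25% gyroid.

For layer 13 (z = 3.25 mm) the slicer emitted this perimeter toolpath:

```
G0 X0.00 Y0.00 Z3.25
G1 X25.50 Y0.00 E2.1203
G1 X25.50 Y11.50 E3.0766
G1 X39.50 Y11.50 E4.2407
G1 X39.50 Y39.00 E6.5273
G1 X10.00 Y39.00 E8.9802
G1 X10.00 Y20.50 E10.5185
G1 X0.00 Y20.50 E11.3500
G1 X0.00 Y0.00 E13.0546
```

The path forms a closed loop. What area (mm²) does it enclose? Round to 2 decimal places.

1194.50 mm²

Apply the shoelace formula to the sequence of (X, Y) vertices; enclosed area = 1194.50 mm².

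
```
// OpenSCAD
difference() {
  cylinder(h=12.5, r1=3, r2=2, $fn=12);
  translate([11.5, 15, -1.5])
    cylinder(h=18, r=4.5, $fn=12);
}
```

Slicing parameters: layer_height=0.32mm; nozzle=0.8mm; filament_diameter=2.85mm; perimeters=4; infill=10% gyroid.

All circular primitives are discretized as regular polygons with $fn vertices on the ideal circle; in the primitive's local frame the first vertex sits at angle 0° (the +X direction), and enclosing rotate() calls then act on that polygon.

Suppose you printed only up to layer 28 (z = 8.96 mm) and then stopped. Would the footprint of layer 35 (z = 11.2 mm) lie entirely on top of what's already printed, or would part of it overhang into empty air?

Compare the two slices. At z = 8.96: the cone: at t=0.717 of its height the radius interpolates to r₁+(r₂−r₁)t = 2.283, giving a regular 12-gon of that circumradius (area = (12/2)·2.283²·sin(360°/12) = 15.64 mm²); the r=4.5 cylinder at (11.5, 15) gives a regular 12-gon of circumradius 4.5 (constant along its height) (area = (12/2)·4.500²·sin(360°/12) = 60.75 mm²); Subtracting the remaining from the first: starting from the cone (15.64 mm²), the r=4.5 cylinder at (11.5, 15) misses the remaining region (no effect) — area = 15.64 mm². At z = 11.2: the cone: at t=0.896 of its height the radius interpolates to r₁+(r₂−r₁)t = 2.104, giving a regular 12-gon of that circumradius (area = (12/2)·2.104²·sin(360°/12) = 13.28 mm²); the r=4.5 cylinder at (11.5, 15) gives a regular 12-gon of circumradius 4.5 (constant along its height) (area = (12/2)·4.500²·sin(360°/12) = 60.75 mm²); Subtracting the remaining from the first: starting from the cone (13.28 mm²), the r=4.5 cylinder at (11.5, 15) misses the remaining region (no effect) — area = 13.28 mm². Checking containment: the cross-section at z = 11.2 is a subset of the cross-section at z = 8.96.

entirely on top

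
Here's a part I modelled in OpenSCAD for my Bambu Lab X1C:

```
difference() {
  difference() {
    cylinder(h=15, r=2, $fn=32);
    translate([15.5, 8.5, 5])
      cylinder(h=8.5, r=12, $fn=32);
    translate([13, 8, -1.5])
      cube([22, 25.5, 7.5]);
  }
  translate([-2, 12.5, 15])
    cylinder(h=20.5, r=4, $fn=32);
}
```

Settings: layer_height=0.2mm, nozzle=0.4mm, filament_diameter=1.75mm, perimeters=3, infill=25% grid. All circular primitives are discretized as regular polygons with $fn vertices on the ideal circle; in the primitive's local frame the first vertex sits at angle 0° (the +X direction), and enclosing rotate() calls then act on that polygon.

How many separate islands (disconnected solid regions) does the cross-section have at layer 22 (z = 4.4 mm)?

1

At z = 4.4 mm: the cylinder: section is a regular 32-gon, circumradius r=2; the cylinder at (15.5, 8.5) is not intersected at this z (z outside [5, 13.5]); the 22×25.5 cube at (13, 8) contributes its full rectangle; After the difference (first − rest): starting from the r=2 cylinder, the 22×25.5 cube at (13, 8) misses the remaining region (no effect) — 1 connected region; the cylinder at (-2, 12.5) is not intersected at this z (z outside [15, 35.5]); Subtracting the remaining from the first: none of the subtracted shapes is present at this height, so that combined region is unchanged — 1 connected region. Overall, the cross-section is a single solid region. Island count = 1.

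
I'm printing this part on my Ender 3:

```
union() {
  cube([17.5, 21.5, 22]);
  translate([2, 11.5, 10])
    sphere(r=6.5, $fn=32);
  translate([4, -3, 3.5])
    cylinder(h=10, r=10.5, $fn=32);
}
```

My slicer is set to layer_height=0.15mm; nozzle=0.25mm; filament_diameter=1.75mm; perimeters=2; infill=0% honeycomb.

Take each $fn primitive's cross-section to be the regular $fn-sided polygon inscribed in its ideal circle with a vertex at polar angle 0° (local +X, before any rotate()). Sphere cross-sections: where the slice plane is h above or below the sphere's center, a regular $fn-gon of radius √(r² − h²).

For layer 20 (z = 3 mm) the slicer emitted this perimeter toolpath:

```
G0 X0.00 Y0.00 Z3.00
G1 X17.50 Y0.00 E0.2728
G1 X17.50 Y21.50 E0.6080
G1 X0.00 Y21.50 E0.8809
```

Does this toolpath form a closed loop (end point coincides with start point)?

no

Start point (G0): (0.00, 0.00). End point (last G1): the path does not return to the start — open.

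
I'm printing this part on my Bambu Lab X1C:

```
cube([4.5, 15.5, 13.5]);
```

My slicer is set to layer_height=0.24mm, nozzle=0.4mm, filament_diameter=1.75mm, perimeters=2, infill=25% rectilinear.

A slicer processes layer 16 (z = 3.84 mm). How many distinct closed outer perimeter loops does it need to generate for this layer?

At z = 3.84 mm: the cube is present — its section is the full 4.5×15.5 rectangle. The result has 1 disconnected region.

1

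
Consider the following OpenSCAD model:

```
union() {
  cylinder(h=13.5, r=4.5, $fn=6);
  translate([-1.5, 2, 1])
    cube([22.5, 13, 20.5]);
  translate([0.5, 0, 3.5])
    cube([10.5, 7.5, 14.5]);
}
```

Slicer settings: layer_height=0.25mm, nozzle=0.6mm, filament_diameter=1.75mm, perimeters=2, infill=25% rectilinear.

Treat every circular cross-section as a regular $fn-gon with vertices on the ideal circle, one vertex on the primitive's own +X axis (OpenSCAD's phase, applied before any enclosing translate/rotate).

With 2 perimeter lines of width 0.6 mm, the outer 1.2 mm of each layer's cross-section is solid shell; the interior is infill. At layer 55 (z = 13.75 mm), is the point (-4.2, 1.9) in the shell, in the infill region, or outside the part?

At z = 13.75 mm: the cylinder does not reach this height (z outside [0, 13.5]); the cube at (-1.5, 2) is present — its section is the full 22.5×13 rectangle; the cube at (0.5, 0) (footprint 10.5×7.5) is included at this height; Combining (union): the regions partially overlap (shared area 57.75 mm²), so overlapping operands fuse into one piece — 1 connected region. Overall, the cross-section is a single solid region. The nearest boundary edge runs (0.50, 2.00)→(-1.50, 2.00); distance from the point to it = 2.70 mm. The point is not inside any of the regions above, so it lies outside the cross-section (2.70 mm from the nearest boundary).

outside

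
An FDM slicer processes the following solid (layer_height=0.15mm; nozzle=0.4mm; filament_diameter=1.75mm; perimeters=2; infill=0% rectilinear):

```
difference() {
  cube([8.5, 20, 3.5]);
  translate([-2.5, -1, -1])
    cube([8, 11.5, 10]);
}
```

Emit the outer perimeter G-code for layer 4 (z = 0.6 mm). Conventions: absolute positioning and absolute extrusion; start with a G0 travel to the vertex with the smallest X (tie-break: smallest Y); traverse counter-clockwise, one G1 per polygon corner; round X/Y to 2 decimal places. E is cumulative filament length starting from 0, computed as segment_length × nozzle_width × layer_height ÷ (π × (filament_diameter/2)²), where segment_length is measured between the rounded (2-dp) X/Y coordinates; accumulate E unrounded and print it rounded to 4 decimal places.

G0 X0.00 Y10.50 Z0.60
G1 X5.50 Y10.50 E0.1372
G1 X5.50 Y0.00 E0.3991
G1 X8.50 Y0.00 E0.4740
G1 X8.50 Y20.00 E0.9729
G1 X0.00 Y20.00 E1.1849
G1 X0.00 Y10.50 E1.4219

At z = 0.6 mm: the cube is present — its section is the full 8.5×20 rectangle; the cube at (-2.5, -1) is present — its section is the full 8×11.5 rectangle; Taking the first minus the rest: starting from the 8.5×20 cube, the 8×11.5 cube at (-2.5, -1) partially overlaps it — only the 57.75 mm² overlap (of its 92.00 mm²) is removed, clipping the outline — 1 connected region. The outline is a single polygon with 6 vertices. Extrusion per mm of travel: 0.4 × 0.15 / (π × 0.875²) = 0.024945. Accumulating E over each segment gives final E = 1.4219.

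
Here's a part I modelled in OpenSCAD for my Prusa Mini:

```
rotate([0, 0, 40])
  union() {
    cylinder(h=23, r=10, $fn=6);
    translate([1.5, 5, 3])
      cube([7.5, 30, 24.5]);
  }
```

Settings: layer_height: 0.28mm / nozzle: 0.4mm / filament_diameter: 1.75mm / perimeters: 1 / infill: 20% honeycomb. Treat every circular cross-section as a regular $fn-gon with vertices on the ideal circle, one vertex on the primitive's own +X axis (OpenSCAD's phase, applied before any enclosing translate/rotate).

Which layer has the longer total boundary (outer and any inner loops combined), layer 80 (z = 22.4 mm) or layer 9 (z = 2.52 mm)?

layer 80 (z = 22.4 mm)

Layer 80 (z = 22.4): the r=10 cylinder gives a regular 6-gon of circumradius 10 (constant along its height) (perimeter = 2·6·10.000·sin(180°/6) = 60.00 mm); the cube at (1.5, 5) is present — its section is the full 7.5×30 rectangle (perimeter 75.00 mm); Merging all regions: the regions partially overlap (shared area 16.68 mm²), so the edge portions inside another operand are dropped and the merged outline is re-measured after clipping — boundary = 118.00 mm; (whole slice rotated 40° about Z — lengths, areas and connectivity unchanged). So its perimeter = 118.00 mm. Layer 9 (z = 2.52): the r=10 cylinder contributes a regular 6-gon of circumradius 10 (perimeter = 2·6·10.000·sin(180°/6) = 60.00 mm); the cube at (1.5, 5) does not reach this height (z outside [3, 27.5]); Combining (union): only the r=10 cylinder is present, so the union is just that shape — boundary = 60.00 mm; (whole slice rotated 40° about Z — lengths, areas and connectivity unchanged). So its perimeter = 60.00 mm. Layer 80 is larger (118.00 vs 60.00 mm).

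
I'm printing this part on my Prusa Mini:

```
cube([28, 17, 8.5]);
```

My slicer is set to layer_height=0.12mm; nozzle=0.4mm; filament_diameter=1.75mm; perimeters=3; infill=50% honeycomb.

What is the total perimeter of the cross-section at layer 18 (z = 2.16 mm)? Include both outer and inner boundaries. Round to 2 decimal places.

90.00 mm

At z = 2.16 mm: the cube is present — its section is the full 28×17 rectangle (perimeter 90.00 mm). Overall, the cross-section is a single solid region. Total boundary length (outer) = 90.00 mm.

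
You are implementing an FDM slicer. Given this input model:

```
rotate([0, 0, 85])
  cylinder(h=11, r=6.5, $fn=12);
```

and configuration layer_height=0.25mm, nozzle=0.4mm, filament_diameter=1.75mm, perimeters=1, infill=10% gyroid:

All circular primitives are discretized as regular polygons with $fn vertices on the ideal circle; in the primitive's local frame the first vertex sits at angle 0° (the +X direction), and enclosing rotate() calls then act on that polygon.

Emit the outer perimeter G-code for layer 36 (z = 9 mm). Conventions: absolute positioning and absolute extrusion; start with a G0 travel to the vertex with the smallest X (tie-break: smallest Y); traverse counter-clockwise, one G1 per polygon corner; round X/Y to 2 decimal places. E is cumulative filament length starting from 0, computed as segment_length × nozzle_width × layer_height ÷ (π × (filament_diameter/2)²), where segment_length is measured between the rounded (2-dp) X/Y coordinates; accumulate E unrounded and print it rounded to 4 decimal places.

G0 X-6.48 Y0.57 Z9.00
G1 X-5.89 Y-2.75 E0.1402
G1 X-3.73 Y-5.32 E0.2798
G1 X-0.57 Y-6.48 E0.4197
G1 X2.75 Y-5.89 E0.5599
G1 X5.32 Y-3.73 E0.6995
G1 X6.48 Y-0.57 E0.8394
G1 X5.89 Y2.75 E0.9796
G1 X3.73 Y5.32 E1.1192
G1 X0.57 Y6.48 E1.2591
G1 X-2.75 Y5.89 E1.3993
G1 X-5.32 Y3.73 E1.5389
G1 X-6.48 Y0.57 E1.6789

At z = 9 mm: the cylinder: section is a regular 12-gon, circumradius r=6.5; (whole slice rotated 85° about Z — lengths, areas and connectivity unchanged). The outline is a single polygon with 12 vertices. Extrusion per mm of travel: 0.4 × 0.25 / (π × 0.875²) = 0.041575. Accumulating E over each segment gives final E = 1.6789.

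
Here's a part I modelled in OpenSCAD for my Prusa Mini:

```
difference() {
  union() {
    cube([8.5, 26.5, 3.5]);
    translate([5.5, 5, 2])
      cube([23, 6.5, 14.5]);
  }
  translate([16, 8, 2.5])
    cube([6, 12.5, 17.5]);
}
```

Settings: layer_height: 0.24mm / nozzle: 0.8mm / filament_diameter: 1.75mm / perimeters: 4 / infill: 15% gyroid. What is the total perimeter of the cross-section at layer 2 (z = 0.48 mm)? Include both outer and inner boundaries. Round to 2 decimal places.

70.00 mm

At z = 0.48 mm: the 8.5×26.5 cube contributes its full rectangle (perimeter 70.00 mm); the cube at (5.5, 5) does not reach this height (z outside [2, 16.5]); Taking the union: only the 8.5×26.5 cube is present, so the union is just that shape — boundary = 70.00 mm; the cube at (16, 8) is absent (z outside [2.5, 20]); After the difference (first − rest): none of the subtracted shapes is present at this height, so the result so far is unchanged — boundary = 70.00 mm. Overall, the cross-section is a single solid region. Total boundary length (outer) = 70.00 mm.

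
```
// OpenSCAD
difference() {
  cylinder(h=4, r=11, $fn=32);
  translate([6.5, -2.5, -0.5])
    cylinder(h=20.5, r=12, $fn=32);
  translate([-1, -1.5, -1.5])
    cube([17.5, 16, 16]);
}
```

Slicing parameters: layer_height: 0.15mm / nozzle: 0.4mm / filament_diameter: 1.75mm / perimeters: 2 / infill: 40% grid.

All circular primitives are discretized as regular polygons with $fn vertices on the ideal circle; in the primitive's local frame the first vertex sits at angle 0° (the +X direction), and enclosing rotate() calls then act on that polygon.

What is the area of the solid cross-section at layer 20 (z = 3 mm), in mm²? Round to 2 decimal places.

At z = 3 mm: the r=11 cylinder contributes a regular 32-gon of circumradius 11 (area = (32/2)·11.000²·sin(360°/32) = 377.69 mm²); the r=12 cylinder at (6.5, -2.5) gives a regular 32-gon of circumradius 12 (constant along its height) (area = (32/2)·12.000²·sin(360°/32) = 449.49 mm²); the cube at (-1, -1.5) (footprint 17.5×16) is included at this height (area 280.00 mm²); Subtracting the remaining from the first: starting from the r=11 cylinder (377.69 mm²), the r=12 cylinder at (6.5, -2.5) partially overlaps it — only the 254.70 mm² overlap (of its 449.49 mm²) is removed, clipping the outline; the 17.5×16 cube at (-1, -1.5) partially overlaps it — only the 13.39 mm² overlap (of its 280.00 mm²) is removed, clipping the outline — area = 109.60 mm². Overall, the cross-section is a single solid region. Net area = 109.60 mm².

109.60 mm²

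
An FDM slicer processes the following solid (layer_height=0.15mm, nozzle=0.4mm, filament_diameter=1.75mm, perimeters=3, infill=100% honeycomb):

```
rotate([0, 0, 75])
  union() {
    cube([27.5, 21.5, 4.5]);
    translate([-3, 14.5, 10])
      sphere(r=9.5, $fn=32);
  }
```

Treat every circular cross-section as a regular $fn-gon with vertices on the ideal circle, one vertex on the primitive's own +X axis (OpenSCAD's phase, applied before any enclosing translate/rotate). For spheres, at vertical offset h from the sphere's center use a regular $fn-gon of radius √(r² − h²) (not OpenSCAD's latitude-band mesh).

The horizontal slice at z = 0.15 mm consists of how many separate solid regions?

1

At z = 0.15 mm: the cube (footprint 27.5×21.5) is included at this height; the sphere at (-3, 14.5) is not intersected at this z (|z−center|=9.850 > r=9.5); Merging all regions: only the 27.5×21.5 cube is present, so the union is just that shape — 1 connected region; (rotated 75° about Z; rotation is an isometry so areas/perimeters/island counts are preserved). The result has 1 disconnected region.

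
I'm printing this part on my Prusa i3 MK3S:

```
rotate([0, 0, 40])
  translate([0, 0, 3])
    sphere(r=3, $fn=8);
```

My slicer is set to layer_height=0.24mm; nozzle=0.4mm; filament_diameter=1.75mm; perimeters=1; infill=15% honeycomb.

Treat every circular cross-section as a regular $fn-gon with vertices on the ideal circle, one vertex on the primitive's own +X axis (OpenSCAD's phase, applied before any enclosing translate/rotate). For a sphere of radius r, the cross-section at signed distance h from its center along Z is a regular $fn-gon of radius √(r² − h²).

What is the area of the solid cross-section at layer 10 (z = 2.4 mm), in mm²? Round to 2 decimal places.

At z = 2.4 mm: the r=3 sphere slices to a regular 8-gon of circumradius 2.939 (√(r²−h²) with h=0.6 from center) (area = (8/2)·2.939²·sin(360°/8) = 24.44 mm²); (rotated 40° about Z; rotation is an isometry so areas/perimeters/island counts are preserved). Overall, the cross-section is a single solid region. Net area = 24.44 mm².

24.44 mm²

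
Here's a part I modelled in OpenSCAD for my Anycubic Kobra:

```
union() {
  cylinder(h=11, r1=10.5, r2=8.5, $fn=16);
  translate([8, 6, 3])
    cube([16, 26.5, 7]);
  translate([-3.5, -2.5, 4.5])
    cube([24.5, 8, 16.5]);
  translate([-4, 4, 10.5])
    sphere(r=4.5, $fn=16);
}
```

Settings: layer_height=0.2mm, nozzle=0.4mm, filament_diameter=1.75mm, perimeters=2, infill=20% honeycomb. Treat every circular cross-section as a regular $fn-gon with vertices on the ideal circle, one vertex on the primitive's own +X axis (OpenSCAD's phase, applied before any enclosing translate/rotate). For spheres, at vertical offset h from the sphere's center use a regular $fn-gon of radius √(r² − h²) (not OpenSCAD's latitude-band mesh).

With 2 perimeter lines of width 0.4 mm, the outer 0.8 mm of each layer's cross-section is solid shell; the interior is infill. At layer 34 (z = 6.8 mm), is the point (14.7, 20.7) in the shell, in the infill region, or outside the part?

infill

At z = 6.8 mm: the cone contributes a regular 16-gon of circumradius 9.264 (interpolated between r1=10.5 and r2=8.5 at t=0.618); the 16×26.5 cube at (8, 6) contributes its full rectangle; the cube at (-3.5, -2.5) (footprint 24.5×8) is included at this height; the r=4.5 sphere at (-4, 4) contributes a regular 16-gon of circumradius √(4.5²−3.7²) = 2.561; Merging all regions: the regions partially overlap (shared area 117.67 mm²), so overlapping operands fuse into one piece — 2 connected regions. Overall, the cross-section has 2 separate islands. The nearest boundary edge runs (8.00, 6.00)→(8.00, 32.50); distance from the point to it = 6.70 mm. (Shell/infill is judged within the island containing the point — the largest one.) The point is inside the cross-section and 6.70 mm from the nearest boundary — more than the 0.8 mm shell width (2 × 0.4), so it's in the infill interior.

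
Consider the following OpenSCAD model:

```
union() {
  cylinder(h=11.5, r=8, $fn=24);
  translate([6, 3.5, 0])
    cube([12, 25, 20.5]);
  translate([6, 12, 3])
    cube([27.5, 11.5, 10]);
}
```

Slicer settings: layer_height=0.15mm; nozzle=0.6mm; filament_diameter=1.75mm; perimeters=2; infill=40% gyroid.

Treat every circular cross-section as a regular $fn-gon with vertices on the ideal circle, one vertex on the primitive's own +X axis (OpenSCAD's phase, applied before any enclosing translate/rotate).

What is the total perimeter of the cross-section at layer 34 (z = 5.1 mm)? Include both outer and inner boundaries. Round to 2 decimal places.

150.21 mm

At z = 5.1 mm: the r=8 cylinder gives a regular 24-gon of circumradius 8 (constant along its height) (perimeter = 2·24·8.000·sin(180°/24) = 50.12 mm); the cube at (6, 3.5) (footprint 12×25) is included at this height (perimeter 74.00 mm); the cube at (6, 12) is present — its section is the full 27.5×11.5 rectangle (perimeter 78.00 mm); Taking the union: the regions partially overlap (shared area 139.08 mm²), so the edge portions inside another operand are dropped and the merged outline is re-measured after clipping — boundary = 150.21 mm. Overall, the cross-section is a single solid region. Total boundary length (outer) = 150.21 mm.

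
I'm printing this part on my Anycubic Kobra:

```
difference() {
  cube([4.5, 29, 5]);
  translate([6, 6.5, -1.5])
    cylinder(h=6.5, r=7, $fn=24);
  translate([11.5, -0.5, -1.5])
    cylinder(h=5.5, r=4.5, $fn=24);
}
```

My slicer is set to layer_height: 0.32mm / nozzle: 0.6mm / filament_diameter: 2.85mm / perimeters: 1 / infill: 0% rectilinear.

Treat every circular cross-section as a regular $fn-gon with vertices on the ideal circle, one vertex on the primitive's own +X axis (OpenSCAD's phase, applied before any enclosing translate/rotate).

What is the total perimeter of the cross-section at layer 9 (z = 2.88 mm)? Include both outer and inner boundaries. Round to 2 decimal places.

At z = 2.88 mm: the cube is present — its section is the full 4.5×29 rectangle (perimeter 67.00 mm); the r=7 cylinder at (6, 6.5) contributes a regular 24-gon of circumradius 7 (perimeter = 2·24·7.000·sin(180°/24) = 43.86 mm); the cylinder at (11.5, -0.5): section is a regular 24-gon, circumradius r=4.5 (perimeter = 2·24·4.500·sin(180°/24) = 28.19 mm); Taking the first minus the rest: starting from the 4.5×29 cube, the r=7 cylinder at (6, 6.5) partially overlaps it — only the 50.63 mm² overlap (of its 152.19 mm²) is removed, clipping the outline; the r=4.5 cylinder at (11.5, -0.5) misses the remaining region (no effect) — boundary = 55.98 mm. Overall, the cross-section has 2 separate islands. Total boundary length (outer) = 55.98 mm.

55.98 mm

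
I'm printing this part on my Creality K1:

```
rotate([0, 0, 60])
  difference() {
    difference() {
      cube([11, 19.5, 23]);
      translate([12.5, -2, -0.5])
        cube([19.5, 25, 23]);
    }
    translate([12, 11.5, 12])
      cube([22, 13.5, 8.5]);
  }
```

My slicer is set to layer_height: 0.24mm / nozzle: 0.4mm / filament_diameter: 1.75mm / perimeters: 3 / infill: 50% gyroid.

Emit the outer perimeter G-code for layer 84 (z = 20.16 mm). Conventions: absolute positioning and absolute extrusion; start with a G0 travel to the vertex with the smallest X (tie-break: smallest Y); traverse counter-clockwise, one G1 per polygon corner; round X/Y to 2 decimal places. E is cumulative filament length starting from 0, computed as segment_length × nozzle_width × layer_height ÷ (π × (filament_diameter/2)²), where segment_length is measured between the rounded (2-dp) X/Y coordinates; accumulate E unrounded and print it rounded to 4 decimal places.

G0 X-16.89 Y9.75 Z20.16
G1 X0.00 Y0.00 E0.7784
G1 X5.50 Y9.53 E1.2175
G1 X-11.39 Y19.28 E1.9959
G1 X-16.89 Y9.75 E2.4351

At z = 20.16 mm: the 11×19.5 cube contributes its full rectangle; the cube at (12.5, -2) (footprint 19.5×25) is included at this height; Subtracting the remaining from the first: starting from the 11×19.5 cube, the 19.5×25 cube at (12.5, -2) misses the remaining region (no effect) — 1 connected region; the cube at (12, 11.5) (footprint 22×13.5) is included at this height; Taking the first minus the rest: starting from that combined region, the 22×13.5 cube at (12, 11.5) misses the remaining region (no effect) — 1 connected region; (whole slice rotated 60° about Z — lengths, areas and connectivity unchanged). The outline is a single polygon with 4 vertices. Extrusion per mm of travel: 0.4 × 0.24 / (π × 0.875²) = 0.039912. Accumulating E over each segment gives final E = 2.4351.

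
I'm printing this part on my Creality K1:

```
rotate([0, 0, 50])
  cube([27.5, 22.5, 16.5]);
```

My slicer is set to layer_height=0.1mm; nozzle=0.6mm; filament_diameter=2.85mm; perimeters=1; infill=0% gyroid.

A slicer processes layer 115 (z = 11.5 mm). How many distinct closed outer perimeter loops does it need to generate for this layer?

1

At z = 11.5 mm: the 27.5×22.5 cube contributes its full rectangle; (rotated 50° about Z; rotation is an isometry so areas/perimeters/island counts are preserved). The result has 1 disconnected region.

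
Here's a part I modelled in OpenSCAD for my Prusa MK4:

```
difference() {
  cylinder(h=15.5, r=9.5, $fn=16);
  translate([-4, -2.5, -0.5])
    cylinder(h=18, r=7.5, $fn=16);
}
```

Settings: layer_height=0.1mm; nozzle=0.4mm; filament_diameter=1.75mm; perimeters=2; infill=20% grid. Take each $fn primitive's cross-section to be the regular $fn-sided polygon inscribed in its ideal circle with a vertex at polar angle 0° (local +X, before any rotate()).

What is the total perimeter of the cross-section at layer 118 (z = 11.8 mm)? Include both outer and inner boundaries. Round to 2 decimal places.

67.93 mm

At z = 11.8 mm: the r=9.5 cylinder gives a regular 16-gon of circumradius 9.5 (constant along its height) (perimeter = 2·16·9.500·sin(180°/16) = 59.31 mm); the cylinder at (-4, -2.5): section is a regular 16-gon, circumradius r=7.5 (perimeter = 2·16·7.500·sin(180°/16) = 46.82 mm); After the difference (first − rest): starting from the r=9.5 cylinder, the r=7.5 cylinder at (-4, -2.5) partially overlaps it — only the 138.73 mm² overlap (of its 172.21 mm²) is removed, clipping the outline — boundary = 67.93 mm. Overall, the cross-section is a single solid region. Total boundary length (outer) = 67.93 mm.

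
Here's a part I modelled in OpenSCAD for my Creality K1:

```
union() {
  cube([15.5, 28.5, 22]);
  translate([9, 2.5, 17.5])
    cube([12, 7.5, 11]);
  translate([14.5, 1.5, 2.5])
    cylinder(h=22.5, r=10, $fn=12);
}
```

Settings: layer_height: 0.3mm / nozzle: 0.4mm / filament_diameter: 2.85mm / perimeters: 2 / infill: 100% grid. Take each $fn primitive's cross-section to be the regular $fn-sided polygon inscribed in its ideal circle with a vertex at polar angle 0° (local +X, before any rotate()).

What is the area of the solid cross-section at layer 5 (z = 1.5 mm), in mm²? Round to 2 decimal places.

At z = 1.5 mm: the 15.5×28.5 cube contributes its full rectangle (area 441.75 mm²); the cube at (9, 2.5) is absent (z outside [17.5, 28.5]); the cylinder at (14.5, 1.5) is not intersected at this z (z outside [2.5, 25]); Taking the union: only the 15.5×28.5 cube is present, so the union is just that shape — area = 441.75 mm². Overall, the cross-section is a single solid region. Net area = 441.75 mm².

441.75 mm²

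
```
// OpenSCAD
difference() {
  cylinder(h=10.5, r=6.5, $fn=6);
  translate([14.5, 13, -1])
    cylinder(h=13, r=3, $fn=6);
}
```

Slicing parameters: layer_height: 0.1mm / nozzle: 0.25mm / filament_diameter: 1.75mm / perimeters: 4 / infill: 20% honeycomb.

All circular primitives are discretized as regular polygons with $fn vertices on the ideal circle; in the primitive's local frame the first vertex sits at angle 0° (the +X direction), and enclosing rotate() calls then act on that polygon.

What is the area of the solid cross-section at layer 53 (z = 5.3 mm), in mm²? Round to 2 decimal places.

109.77 mm²

At z = 5.3 mm: the r=6.5 cylinder gives a regular 6-gon of circumradius 6.5 (constant along its height) (area = (6/2)·6.500²·sin(360°/6) = 109.77 mm²); the cylinder at (14.5, 13): section is a regular 6-gon, circumradius r=3 (area = (6/2)·3.000²·sin(360°/6) = 23.38 mm²); Taking the first minus the rest: starting from the r=6.5 cylinder (109.77 mm²), the r=3 cylinder at (14.5, 13) misses the remaining region (no effect) — area = 109.77 mm². Overall, the cross-section is a single solid region. Net area = 109.77 mm².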